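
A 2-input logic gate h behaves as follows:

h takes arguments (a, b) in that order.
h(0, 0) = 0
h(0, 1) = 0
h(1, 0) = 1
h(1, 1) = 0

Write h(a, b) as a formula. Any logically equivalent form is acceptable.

h(a, b) = a and not b

1 only at (1,0): a AND NOT b.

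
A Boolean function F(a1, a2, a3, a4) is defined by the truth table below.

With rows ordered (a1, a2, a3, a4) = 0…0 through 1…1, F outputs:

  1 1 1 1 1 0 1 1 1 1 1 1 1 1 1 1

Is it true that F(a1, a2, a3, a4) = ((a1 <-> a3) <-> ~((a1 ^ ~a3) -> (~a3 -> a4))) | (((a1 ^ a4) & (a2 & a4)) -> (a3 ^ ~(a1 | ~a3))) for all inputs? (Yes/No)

Yes

Test each input against both F and the formula:
  a1=0, a2=0, a3=0, a4=0: formula gives 1, F = 1 ✓
  a1=0, a2=0, a3=0, a4=1: formula gives 1, F = 1 ✓
  a1=0, a2=0, a3=1, a4=0: formula gives 1, F = 1 ✓
  a1=0, a2=0, a3=1, a4=1: formula gives 1, F = 1 ✓
  … (the remaining 12 rows also agree.)
All 16 rows match — the expression computes F exactly.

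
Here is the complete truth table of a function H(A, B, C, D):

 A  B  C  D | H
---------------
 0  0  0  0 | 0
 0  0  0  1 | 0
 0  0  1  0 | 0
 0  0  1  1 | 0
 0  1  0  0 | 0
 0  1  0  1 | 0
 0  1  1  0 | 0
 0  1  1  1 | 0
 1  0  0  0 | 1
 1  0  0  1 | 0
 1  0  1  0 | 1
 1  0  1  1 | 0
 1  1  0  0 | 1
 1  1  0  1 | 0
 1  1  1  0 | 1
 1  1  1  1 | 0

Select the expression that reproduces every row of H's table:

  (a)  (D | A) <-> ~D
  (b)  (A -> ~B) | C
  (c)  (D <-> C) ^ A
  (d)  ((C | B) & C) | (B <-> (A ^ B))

a

(b) fails at (0,0,0,0): the formula yields 1, H is 0.
(c) fails at (0,0,0,0): the formula yields 1, H is 0.
(d) fails at (0,0,0,0): the formula yields 1, H is 0.
(a) is the remaining candidate, and it agrees with H on all 16 inputs.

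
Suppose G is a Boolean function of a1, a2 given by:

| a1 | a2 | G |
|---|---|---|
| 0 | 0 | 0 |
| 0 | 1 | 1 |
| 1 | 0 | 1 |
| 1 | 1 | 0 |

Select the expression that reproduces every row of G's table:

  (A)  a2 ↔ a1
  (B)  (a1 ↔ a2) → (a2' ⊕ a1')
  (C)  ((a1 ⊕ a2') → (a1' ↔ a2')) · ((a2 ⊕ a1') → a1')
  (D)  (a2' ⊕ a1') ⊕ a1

(A) disagrees with G on (0,0) (formula → 1, table → 0); rule it out.
(C) disagrees with G on (0,0) (formula → 1, table → 0); rule it out.
(D) disagrees with G on (1,0) (formula → 0, table → 1); rule it out.
That leaves (B). Evaluating it on every row reproduces the table of G exactly.

B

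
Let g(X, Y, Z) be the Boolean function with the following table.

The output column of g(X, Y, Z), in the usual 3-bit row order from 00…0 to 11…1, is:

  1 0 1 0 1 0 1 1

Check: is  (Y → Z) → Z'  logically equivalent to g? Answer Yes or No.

No

Check the formula against g row by row:
  X=0, Y=0, Z=0: formula gives 1, g = 1 ✓
  X=0, Y=0, Z=1: formula gives 0, g = 0 ✓
  X=0, Y=1, Z=0: formula gives 1, g = 1 ✓
  X=0, Y=1, Z=1: formula gives 0, g = 0 ✓
  X=1, Y=0, Z=0: formula gives 1, g = 1 ✓
  …
  X=1, Y=1, Z=1: formula gives 0, but g = 1 ✗
Row (1,1,1) is a counterexample, so the formula is not equivalent to g.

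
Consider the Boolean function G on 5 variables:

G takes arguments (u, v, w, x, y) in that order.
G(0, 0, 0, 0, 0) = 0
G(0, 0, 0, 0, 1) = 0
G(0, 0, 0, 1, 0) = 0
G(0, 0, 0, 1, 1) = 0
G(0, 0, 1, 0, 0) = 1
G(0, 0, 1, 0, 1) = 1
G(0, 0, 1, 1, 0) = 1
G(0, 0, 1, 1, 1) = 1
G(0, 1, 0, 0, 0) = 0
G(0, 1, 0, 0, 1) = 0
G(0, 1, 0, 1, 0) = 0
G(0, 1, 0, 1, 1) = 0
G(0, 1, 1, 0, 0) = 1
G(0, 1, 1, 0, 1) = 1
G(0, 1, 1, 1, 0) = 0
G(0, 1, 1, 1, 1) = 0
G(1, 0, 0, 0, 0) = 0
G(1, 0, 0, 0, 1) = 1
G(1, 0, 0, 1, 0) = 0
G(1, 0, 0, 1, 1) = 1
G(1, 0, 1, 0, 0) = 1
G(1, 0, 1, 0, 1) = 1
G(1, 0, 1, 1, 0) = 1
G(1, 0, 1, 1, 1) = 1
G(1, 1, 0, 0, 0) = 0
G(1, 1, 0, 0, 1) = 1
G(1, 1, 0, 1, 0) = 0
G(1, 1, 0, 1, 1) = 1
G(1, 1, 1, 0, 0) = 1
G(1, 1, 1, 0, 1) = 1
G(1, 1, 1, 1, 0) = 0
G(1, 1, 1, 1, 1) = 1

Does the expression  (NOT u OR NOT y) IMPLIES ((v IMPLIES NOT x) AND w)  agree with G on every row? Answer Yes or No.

Test each input against both G and the formula:
  u=0, v=0, w=0, x=0, y=0: formula gives 0, G = 0 ✓
  u=0, v=0, w=0, x=0, y=1: formula gives 0, G = 0 ✓
  u=0, v=0, w=0, x=1, y=0: formula gives 0, G = 0 ✓
  u=0, v=0, w=0, x=1, y=1: formula gives 0, G = 0 ✓
  …and likewise for the remaining 28 rows.
Every row agrees, so the formula is equivalent.

Yes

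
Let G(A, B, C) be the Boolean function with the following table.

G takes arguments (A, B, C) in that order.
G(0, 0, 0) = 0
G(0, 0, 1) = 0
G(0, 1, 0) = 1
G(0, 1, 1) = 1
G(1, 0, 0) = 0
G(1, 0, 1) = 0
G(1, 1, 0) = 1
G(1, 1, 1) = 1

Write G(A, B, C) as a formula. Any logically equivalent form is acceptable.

G(A, B, C) = B

The output simply equals B.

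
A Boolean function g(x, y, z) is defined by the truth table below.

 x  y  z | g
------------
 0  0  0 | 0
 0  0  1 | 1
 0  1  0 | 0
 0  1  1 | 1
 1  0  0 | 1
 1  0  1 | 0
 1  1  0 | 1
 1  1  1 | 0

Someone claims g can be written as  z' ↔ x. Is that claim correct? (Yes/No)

Check the formula against g row by row:
  x=0, y=0, z=0: formula gives 0, g = 0 ✓
  x=0, y=0, z=1: formula gives 1, g = 1 ✓
  x=0, y=1, z=0: formula gives 0, g = 0 ✓
  x=0, y=1, z=1: formula gives 1, g = 1 ✓
  x=1, y=0, z=0: formula gives 1, g = 1 ✓
  … (the remaining 3 rows also agree.)
Every row agrees, so the formula is equivalent.

Yes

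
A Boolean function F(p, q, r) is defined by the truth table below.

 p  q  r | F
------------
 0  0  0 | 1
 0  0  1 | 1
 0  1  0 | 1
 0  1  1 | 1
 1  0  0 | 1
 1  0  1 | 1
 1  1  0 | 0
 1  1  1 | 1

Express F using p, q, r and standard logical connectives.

Only row (1,1,0) gives 0. So F is 1 everywhere except there — the complement of the minterm p·q·¬r.

F(p, q, r) = not ((p and q) and not r)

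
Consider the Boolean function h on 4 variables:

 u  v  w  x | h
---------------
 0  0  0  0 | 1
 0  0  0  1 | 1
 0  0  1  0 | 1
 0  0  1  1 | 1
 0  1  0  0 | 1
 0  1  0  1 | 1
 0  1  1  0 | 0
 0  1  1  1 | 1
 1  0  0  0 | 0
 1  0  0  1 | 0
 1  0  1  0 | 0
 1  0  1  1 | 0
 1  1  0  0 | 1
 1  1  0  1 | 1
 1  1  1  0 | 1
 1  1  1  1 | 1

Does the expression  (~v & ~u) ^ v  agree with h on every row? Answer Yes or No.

No

Evaluate (~v & ~u) ^ v on each row and compare to h:
  u=0, v=0, w=0, x=0: formula gives 1, h = 1 ✓
  u=0, v=0, w=0, x=1: formula gives 1, h = 1 ✓
  u=0, v=0, w=1, x=0: formula gives 1, h = 1 ✓
  u=0, v=0, w=1, x=1: formula gives 1, h = 1 ✓
  …
  u=0, v=1, w=1, x=0: formula gives 1, but h = 0 ✗
Since they disagree at (0,1,1,0), the expression is not a correct formula for h.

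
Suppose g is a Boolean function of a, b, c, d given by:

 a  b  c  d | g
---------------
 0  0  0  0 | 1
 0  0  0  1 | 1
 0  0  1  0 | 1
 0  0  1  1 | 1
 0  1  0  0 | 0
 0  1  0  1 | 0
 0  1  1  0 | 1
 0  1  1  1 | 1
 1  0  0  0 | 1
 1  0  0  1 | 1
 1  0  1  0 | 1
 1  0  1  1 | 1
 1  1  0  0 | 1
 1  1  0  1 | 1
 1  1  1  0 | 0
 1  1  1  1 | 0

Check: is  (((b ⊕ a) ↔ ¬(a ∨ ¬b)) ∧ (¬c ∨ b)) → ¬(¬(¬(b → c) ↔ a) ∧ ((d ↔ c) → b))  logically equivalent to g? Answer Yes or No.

Yes

Check the formula against g row by row:
  a=0, b=0, c=0, d=0: formula gives 1, g = 1 ✓
  a=0, b=0, c=0, d=1: formula gives 1, g = 1 ✓
  a=0, b=0, c=1, d=0: formula gives 1, g = 1 ✓
  a=0, b=0, c=1, d=1: formula gives 1, g = 1 ✓
  …and likewise for the remaining 12 rows.
No disagreement on any input; they are logically equivalent.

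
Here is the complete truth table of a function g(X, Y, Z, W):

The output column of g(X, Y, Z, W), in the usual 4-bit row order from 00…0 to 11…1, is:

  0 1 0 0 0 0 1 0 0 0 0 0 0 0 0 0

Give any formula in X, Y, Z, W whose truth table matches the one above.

Collect the rows where g=1 — (0,0,0,1), (0,1,1,0) — and write one minterm per row: ¬X·¬Y·¬Z·W, ¬X·Y·Z·¬W. Their union (logical OR) reproduces the table exactly.

g(X, Y, Z, W) = (((NOT X AND NOT Y) AND NOT Z) AND W) OR (((NOT X AND Y) AND Z) AND NOT W)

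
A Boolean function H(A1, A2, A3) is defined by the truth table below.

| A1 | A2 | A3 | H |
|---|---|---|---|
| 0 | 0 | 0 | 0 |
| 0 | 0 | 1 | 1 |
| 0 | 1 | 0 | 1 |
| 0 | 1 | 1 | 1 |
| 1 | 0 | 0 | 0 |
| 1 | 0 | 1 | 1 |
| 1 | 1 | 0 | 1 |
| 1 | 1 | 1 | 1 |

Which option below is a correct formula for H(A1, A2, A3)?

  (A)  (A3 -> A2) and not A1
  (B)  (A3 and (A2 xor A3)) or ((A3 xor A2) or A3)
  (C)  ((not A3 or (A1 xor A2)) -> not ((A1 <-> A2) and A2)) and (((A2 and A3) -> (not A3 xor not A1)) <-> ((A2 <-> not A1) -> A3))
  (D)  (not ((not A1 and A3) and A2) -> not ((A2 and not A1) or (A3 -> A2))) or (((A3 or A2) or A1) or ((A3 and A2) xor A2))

B

(A) disagrees with H on (0,0,0) (formula → 1, table → 0); rule it out.
(C) disagrees with H on (0,0,0) (formula → 1, table → 0); rule it out.
(D) disagrees with H on (1,0,0) (formula → 1, table → 0); rule it out.
(B) is the remaining candidate, and it agrees with H on all 8 inputs.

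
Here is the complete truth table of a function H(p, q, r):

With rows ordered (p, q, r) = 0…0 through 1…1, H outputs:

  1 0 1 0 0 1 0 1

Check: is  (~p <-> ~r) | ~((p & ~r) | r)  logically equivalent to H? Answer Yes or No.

Evaluate (~p <-> ~r) | ~((p & ~r) | r) on each row and compare to H:
  p=0, q=0, r=0: formula gives 1, H = 1 ✓
  p=0, q=0, r=1: formula gives 0, H = 0 ✓
  p=0, q=1, r=0: formula gives 1, H = 1 ✓
  p=0, q=1, r=1: formula gives 0, H = 0 ✓
  p=1, q=0, r=0: formula gives 0, H = 0 ✓
  … (the remaining 3 rows also agree.)
No disagreement on any input; they are logically equivalent.

Yes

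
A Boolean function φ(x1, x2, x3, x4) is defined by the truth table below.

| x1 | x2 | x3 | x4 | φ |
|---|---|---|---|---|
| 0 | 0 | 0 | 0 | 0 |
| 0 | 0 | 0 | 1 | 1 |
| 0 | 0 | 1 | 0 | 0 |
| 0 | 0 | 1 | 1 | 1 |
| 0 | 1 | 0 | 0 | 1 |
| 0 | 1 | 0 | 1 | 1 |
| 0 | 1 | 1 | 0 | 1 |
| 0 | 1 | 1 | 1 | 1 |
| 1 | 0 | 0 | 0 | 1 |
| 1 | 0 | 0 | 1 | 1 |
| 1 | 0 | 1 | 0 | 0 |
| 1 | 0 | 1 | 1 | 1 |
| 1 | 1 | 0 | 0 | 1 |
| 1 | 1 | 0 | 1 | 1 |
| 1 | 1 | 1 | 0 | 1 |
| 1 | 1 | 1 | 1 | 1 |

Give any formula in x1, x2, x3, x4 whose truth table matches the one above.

φ is 0 on only 3 rows — (0,0,0,0), (0,0,1,0), (1,0,1,0). Writing each as a minterm (¬x1·¬x2·¬x3·¬x4, ¬x1·¬x2·x3·¬x4, x1·¬x2·x3·¬x4) and OR-ing them characterizes exactly where φ=0, so φ is the negation of that disjunction.

φ(x1, x2, x3, x4) = not (((((not x1 and not x2) and not x3) and not x4) or (((not x1 and not x2) and x3) and not x4)) or (((x1 and not x2) and x3) and not x4))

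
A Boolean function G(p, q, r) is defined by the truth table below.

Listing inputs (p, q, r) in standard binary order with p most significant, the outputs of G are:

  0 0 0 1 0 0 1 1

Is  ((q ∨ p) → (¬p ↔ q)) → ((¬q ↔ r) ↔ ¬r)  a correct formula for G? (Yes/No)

No

Test each input against both G and the formula:
  p=0, q=0, r=0: formula gives 0, G = 0 ✓
  p=0, q=0, r=1: formula gives 0, G = 0 ✓
  p=0, q=1, r=0: formula gives 1, but G = 0 ✗
Row (0,1,0) is a counterexample, so the formula is not equivalent to G.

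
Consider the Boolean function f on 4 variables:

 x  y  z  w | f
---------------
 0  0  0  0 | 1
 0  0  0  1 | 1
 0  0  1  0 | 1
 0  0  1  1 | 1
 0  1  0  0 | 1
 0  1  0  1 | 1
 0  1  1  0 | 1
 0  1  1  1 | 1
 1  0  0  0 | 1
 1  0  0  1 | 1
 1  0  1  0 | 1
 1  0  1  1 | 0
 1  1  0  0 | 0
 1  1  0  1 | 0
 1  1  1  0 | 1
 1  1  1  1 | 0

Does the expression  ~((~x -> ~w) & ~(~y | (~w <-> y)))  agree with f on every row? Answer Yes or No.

Test each input against both f and the formula:
  x=0, y=0, z=0, w=0: formula gives 1, f = 1 ✓
  x=0, y=0, z=0, w=1: formula gives 1, f = 1 ✓
  x=0, y=0, z=1, w=0: formula gives 1, f = 1 ✓
  x=0, y=0, z=1, w=1: formula gives 1, f = 1 ✓
  …
  x=1, y=0, z=1, w=1: formula gives 1, but f = 0 ✗
A single disagreement suffices: at (1,0,1,1) they differ, so the formula does not compute f.

No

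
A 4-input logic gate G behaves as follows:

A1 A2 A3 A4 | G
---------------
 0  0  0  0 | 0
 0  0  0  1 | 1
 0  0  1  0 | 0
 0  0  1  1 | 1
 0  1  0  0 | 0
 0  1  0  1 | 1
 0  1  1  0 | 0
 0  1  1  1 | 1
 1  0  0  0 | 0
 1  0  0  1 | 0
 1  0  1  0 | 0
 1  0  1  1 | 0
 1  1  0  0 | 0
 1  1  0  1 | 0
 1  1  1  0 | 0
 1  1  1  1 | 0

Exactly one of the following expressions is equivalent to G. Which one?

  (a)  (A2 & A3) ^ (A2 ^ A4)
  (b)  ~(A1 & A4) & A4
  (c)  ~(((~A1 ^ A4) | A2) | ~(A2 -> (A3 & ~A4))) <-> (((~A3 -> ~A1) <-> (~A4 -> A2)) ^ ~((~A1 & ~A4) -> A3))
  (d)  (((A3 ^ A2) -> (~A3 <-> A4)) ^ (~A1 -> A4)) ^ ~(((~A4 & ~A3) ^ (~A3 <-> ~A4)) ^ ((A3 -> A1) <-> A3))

(a): at (0,1,0,0) it gives 1, but G = 0 — eliminated.
(c): at (0,0,1,0) it gives 1, but G = 0 — eliminated.
(d): at (0,1,0,0) it gives 1, but G = 0 — eliminated.
Only (b) survives; checking it on all 16 rows confirms it matches G.

b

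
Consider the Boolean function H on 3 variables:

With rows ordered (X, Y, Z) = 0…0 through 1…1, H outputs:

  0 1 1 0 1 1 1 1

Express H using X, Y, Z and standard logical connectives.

H(X, Y, Z) = ~(((~X & ~Y) & ~Z) | ((~X & Y) & Z))

H is 0 on only 2 rows — (0,0,0), (0,1,1). Writing each as a minterm (¬X·¬Y·¬Z, ¬X·Y·Z) and OR-ing them characterizes exactly where H=0, so H is the negation of that disjunction.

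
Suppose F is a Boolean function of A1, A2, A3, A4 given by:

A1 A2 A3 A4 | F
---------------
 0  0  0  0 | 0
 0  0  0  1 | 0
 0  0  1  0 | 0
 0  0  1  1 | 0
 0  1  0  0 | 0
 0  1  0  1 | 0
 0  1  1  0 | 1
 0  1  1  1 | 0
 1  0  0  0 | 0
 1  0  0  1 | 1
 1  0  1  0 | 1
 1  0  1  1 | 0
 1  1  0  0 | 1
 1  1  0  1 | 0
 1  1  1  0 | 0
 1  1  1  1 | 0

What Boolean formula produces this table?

F(A1, A2, A3, A4) = (((((¬A1 ∧ A2) ∧ A3) ∧ ¬A4) ∨ (((A1 ∧ ¬A2) ∧ ¬A3) ∧ A4)) ∨ (((A1 ∧ ¬A2) ∧ A3) ∧ ¬A4)) ∨ (((A1 ∧ A2) ∧ ¬A3) ∧ ¬A4)

Collect the rows where F=1 — (0,1,1,0), (1,0,0,1), (1,0,1,0), (1,1,0,0) — and write one minterm per row: ¬A1·A2·A3·¬A4, A1·¬A2·¬A3·A4, A1·¬A2·A3·¬A4, A1·A2·¬A3·¬A4. Their union (logical OR) reproduces the table exactly.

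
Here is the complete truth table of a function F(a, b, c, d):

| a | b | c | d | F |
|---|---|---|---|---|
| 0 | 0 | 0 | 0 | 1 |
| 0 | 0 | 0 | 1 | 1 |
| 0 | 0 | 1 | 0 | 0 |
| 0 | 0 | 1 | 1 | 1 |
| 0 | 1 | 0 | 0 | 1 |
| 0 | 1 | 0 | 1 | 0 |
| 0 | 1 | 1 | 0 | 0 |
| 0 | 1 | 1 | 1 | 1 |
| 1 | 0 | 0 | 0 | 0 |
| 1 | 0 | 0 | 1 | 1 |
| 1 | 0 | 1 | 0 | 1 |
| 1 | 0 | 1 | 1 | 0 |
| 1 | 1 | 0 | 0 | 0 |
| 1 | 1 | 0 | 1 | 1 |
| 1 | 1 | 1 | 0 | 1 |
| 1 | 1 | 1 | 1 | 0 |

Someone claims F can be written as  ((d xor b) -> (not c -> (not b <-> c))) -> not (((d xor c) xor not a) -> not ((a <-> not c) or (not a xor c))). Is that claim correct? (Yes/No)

Check the formula against F row by row:
  a=0, b=0, c=0, d=0: formula gives 1, F = 1 ✓
  a=0, b=0, c=0, d=1: formula gives 1, F = 1 ✓
  a=0, b=0, c=1, d=0: formula gives 0, F = 0 ✓
  a=0, b=0, c=1, d=1: formula gives 1, F = 1 ✓
  …and likewise for the remaining 12 rows.
All 16 rows match — the expression computes F exactly.

Yes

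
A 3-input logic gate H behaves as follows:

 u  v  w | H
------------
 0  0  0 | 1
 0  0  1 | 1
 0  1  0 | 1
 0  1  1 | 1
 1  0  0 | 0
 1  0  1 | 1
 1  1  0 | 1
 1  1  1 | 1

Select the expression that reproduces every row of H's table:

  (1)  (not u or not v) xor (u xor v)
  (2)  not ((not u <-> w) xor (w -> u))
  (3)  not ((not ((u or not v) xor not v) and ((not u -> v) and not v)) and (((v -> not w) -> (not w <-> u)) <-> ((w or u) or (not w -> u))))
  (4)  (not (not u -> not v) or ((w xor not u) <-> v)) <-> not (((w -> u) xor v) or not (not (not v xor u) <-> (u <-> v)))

(1) fails at (0,1,0): the formula yields 0, H is 1.
(2) fails at (0,0,0): the formula yields 0, H is 1.
(4) fails at (0,0,1): the formula yields 0, H is 1.
Only (3) survives; checking it on all 8 rows confirms it matches H.

3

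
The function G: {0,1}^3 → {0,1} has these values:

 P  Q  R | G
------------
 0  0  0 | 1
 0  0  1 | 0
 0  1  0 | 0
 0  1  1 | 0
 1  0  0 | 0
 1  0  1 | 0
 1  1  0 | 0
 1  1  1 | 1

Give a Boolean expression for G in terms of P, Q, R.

The 1-rows are (0,0,0), (1,1,1). Each contributes one minterm — ¬P·¬Q·¬R; P·Q·R — and their disjunction is a sum-of-products form of G.

G(P, Q, R) = ((NOT P AND NOT Q) AND NOT R) OR ((P AND Q) AND R)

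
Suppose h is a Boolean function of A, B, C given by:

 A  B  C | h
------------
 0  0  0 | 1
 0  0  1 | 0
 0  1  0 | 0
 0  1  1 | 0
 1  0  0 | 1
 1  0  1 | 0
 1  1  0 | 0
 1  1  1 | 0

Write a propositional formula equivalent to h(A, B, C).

h(A, B, C) = ((A' · B') · C') + ((A · B') · C')

Collect the rows where h=1 — (0,0,0), (1,0,0) — and write one minterm per row: ¬A·¬B·¬C, A·¬B·¬C. Their union (logical OR) reproduces the table exactly.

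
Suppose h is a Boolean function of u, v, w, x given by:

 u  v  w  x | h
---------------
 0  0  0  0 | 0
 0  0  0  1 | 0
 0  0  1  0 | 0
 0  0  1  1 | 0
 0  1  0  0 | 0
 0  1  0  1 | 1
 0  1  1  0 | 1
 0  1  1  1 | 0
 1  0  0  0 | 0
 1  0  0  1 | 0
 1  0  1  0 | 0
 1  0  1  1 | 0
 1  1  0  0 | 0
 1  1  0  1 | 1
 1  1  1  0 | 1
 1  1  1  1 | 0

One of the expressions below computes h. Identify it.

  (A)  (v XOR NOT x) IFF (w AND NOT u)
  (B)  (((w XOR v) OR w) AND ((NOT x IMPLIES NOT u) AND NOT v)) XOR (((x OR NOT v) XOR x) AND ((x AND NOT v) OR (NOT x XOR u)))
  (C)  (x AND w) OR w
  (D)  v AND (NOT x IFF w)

D

(A) disagrees with h on (0,0,0,1) (formula → 1, table → 0); rule it out.
(B) disagrees with h on (0,0,0,0) (formula → 1, table → 0); rule it out.
(C) disagrees with h on (0,0,1,0) (formula → 1, table → 0); rule it out.
That leaves (D). Evaluating it on every row reproduces the table of h exactly.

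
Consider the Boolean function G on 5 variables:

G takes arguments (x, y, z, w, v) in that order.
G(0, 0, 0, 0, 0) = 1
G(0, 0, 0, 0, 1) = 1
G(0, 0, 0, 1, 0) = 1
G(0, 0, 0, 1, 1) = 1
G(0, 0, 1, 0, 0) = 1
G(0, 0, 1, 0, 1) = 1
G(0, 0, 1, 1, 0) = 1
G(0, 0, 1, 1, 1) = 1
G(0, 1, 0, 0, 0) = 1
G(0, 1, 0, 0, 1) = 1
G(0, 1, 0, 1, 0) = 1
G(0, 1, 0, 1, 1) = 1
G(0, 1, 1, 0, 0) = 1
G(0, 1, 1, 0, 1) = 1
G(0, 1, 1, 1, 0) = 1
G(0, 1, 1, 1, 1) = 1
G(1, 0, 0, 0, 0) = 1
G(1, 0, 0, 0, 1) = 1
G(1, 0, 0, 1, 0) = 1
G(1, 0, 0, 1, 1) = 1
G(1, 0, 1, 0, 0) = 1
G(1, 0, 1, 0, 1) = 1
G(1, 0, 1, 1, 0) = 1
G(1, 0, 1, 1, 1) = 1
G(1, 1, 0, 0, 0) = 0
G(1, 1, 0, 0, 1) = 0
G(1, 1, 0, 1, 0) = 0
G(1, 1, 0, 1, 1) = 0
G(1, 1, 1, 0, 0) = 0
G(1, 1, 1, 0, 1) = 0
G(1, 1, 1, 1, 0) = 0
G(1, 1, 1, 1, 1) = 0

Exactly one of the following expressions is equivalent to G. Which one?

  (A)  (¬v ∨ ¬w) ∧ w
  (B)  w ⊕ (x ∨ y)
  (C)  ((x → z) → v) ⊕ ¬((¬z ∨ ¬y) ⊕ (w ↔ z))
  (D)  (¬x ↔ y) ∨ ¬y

D

(A): at (0,0,0,0,0) it gives 0, but G = 1 — eliminated.
(B): at (0,0,0,0,0) it gives 0, but G = 1 — eliminated.
(C): at (0,0,0,0,1) it gives 0, but G = 1 — eliminated.
Only (D) survives; checking it on all 32 rows confirms it matches G.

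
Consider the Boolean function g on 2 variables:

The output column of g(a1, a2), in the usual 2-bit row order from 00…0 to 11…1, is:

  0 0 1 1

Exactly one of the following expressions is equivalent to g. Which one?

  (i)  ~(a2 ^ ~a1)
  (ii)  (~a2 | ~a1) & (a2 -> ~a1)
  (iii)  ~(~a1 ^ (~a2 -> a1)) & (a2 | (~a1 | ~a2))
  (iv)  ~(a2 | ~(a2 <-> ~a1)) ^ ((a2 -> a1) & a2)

(i) fails at (0,1): the formula yields 1, g is 0.
(ii) fails at (0,0): the formula yields 1, g is 0.
(iii) fails at (0,1): the formula yields 1, g is 0.
That leaves (iv). Evaluating it on every row reproduces the table of g exactly.

iv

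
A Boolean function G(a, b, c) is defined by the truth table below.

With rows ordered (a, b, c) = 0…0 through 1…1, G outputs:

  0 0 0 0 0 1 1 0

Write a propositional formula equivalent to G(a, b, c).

The 1-rows are (1,0,1), (1,1,0). Each contributes one minterm — a·¬b·c; a·b·¬c — and their disjunction is a sum-of-products form of G.

G(a, b, c) = ((a and not b) and c) or ((a and b) and not c)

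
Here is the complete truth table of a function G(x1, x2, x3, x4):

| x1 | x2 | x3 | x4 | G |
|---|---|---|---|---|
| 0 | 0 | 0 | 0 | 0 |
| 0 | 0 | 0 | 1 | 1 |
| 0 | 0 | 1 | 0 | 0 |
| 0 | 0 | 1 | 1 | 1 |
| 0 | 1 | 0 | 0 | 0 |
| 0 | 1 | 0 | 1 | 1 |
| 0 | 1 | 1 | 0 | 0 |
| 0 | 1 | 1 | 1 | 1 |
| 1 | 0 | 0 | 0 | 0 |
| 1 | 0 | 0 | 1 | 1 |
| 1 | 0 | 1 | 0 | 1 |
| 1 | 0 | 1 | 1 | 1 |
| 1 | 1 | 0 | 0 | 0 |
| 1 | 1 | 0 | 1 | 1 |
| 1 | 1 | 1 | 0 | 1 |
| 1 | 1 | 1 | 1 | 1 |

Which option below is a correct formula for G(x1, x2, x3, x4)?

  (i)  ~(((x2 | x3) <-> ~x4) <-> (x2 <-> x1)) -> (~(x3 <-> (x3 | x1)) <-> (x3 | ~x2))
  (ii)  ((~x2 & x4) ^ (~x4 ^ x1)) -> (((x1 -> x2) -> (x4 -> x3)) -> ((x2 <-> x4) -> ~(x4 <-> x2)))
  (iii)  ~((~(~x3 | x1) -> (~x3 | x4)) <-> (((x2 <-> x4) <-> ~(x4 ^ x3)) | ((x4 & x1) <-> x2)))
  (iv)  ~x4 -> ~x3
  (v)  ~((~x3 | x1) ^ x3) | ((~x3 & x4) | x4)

v

(i) disagrees with G on (0,0,1,0) (formula → 1, table → 0); rule it out.
(ii) disagrees with G on (0,1,0,0) (formula → 1, table → 0); rule it out.
(iii) disagrees with G on (0,0,0,1) (formula → 0, table → 1); rule it out.
(iv) disagrees with G on (0,0,0,0) (formula → 1, table → 0); rule it out.
Only (v) survives; checking it on all 16 rows confirms it matches G.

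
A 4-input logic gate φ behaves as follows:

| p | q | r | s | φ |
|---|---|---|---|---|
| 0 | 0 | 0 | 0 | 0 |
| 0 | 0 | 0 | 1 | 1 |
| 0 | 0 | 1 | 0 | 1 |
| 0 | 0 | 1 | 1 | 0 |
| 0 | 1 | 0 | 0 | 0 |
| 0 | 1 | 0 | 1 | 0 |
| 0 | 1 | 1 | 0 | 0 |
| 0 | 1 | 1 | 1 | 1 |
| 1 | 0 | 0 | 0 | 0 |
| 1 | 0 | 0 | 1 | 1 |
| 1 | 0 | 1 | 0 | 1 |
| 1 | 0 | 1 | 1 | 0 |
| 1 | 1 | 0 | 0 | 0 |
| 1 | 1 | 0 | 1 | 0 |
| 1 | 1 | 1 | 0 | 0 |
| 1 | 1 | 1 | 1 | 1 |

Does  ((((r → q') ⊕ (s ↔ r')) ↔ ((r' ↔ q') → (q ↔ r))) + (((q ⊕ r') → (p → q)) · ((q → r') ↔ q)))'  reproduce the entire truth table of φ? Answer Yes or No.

Check the formula against φ row by row:
  p=0, q=0, r=0, s=0: formula gives 0, φ = 0 ✓
  p=0, q=0, r=0, s=1: formula gives 1, φ = 1 ✓
  p=0, q=0, r=1, s=0: formula gives 1, φ = 1 ✓
  p=0, q=0, r=1, s=1: formula gives 0, φ = 0 ✓
  …and likewise for the remaining 12 rows.
Every row agrees, so the formula is equivalent.

Yes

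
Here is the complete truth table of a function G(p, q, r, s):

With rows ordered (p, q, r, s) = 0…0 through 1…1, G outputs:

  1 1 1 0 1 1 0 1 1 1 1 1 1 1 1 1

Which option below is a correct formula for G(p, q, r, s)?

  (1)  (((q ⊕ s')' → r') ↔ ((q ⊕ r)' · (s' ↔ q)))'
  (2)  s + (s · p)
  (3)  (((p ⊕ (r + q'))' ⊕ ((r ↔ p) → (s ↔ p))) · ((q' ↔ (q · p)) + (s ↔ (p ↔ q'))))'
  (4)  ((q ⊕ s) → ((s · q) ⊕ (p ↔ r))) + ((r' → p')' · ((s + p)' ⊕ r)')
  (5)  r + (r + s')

4

(1) disagrees with G on (0,0,0,1) (formula → 0, table → 1); rule it out.
(2) disagrees with G on (0,0,0,0) (formula → 0, table → 1); rule it out.
(3) disagrees with G on (0,0,0,0) (formula → 0, table → 1); rule it out.
(5) disagrees with G on (0,0,0,1) (formula → 0, table → 1); rule it out.
(4) is the remaining candidate, and it agrees with G on all 16 inputs.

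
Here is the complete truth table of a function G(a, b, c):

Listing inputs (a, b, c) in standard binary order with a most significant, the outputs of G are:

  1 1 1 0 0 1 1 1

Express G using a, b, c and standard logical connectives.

There are just 2 zero rows: (0,1,1), (1,0,0). Their minterms are ¬a·b·c, a·¬b·¬c; the OR of those covers precisely the 0-outputs, and negating it yields G.

G(a, b, c) = ~(((~a & b) & c) | ((a & ~b) & ~c))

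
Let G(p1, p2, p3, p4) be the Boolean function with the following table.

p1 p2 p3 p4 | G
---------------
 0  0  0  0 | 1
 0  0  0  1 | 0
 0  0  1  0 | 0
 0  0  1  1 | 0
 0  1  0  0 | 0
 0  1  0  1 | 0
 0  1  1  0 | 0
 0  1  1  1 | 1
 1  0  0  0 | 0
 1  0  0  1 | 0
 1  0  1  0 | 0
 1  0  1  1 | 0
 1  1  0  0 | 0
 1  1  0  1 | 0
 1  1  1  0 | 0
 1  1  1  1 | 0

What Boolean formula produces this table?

The 1-rows are (0,0,0,0), (0,1,1,1). Each contributes one minterm — ¬p1·¬p2·¬p3·¬p4; ¬p1·p2·p3·p4 — and their disjunction is a sum-of-products form of G.

G(p1, p2, p3, p4) = (((¬p1 ∧ ¬p2) ∧ ¬p3) ∧ ¬p4) ∨ (((¬p1 ∧ p2) ∧ p3) ∧ p4)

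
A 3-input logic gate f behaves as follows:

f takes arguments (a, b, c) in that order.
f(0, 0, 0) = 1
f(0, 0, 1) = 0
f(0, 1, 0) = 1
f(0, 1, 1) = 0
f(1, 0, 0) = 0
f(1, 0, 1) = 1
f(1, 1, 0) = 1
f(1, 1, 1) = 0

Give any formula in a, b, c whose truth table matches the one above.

f(a, b, c) = ((((a' · b') · c') + ((a' · b) · c')) + ((a · b') · c)) + ((a · b) · c')

f=1 on 4 inputs: (0,0,0), (0,1,0), (1,0,1), (1,1,0). Reading each as a conjunction of literals (¬a·¬b·¬c, ¬a·b·¬c, a·¬b·c, a·b·¬c) and taking the OR gives the canonical DNF.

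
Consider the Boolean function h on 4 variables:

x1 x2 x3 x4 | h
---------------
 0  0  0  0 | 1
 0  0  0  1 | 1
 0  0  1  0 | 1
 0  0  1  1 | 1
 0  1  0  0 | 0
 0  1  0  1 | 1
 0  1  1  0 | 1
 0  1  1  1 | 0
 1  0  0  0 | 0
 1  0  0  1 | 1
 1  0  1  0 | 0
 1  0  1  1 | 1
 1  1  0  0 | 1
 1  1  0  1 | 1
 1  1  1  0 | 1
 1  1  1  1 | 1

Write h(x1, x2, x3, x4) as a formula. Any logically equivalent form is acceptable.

The 0-rows are (0,1,0,0), (0,1,1,1), (1,0,0,0), (1,0,1,0). Take each as a conjunction (¬x1·x2·¬x3·¬x4, ¬x1·x2·x3·x4, x1·¬x2·¬x3·¬x4, x1·¬x2·x3·¬x4), form their disjunction, and complement — that gives a formula that is 1 everywhere h is.

h(x1, x2, x3, x4) = ((((((x1' · x2) · x3') · x4') + (((x1' · x2) · x3) · x4)) + (((x1 · x2') · x3') · x4')) + (((x1 · x2') · x3) · x4'))'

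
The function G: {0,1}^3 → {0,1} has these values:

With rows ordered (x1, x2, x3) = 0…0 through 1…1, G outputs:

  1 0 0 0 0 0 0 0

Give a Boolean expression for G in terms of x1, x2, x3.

The output is 1 only when every input is 0 — NOR of all inputs.

G(x1, x2, x3) = ~((x1 | x2) | x3)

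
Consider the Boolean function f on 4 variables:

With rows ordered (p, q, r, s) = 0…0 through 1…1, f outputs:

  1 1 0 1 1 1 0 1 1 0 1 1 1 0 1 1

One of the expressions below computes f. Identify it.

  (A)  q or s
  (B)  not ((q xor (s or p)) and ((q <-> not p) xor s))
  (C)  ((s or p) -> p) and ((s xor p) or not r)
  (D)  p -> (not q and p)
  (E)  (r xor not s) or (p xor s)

E

(A) disagrees with f on (0,0,0,0) (formula → 0, table → 1); rule it out.
(B) disagrees with f on (0,0,0,1) (formula → 0, table → 1); rule it out.
(C) disagrees with f on (0,0,0,1) (formula → 0, table → 1); rule it out.
(D) disagrees with f on (0,0,1,0) (formula → 1, table → 0); rule it out.
Only (E) survives; checking it on all 16 rows confirms it matches f.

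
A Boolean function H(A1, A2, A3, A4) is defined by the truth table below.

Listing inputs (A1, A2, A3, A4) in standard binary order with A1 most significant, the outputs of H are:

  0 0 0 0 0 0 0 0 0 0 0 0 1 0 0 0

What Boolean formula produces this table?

Only row (1,1,0,0) gives 1. That row's minterm A1·A2·¬A3·¬A4 is H directly.

H(A1, A2, A3, A4) = ((A1 · A2) · A3') · A4'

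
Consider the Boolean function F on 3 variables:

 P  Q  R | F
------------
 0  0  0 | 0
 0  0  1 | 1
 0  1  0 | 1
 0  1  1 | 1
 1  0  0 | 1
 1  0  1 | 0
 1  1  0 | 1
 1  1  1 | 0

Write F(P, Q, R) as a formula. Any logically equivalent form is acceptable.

F is 0 on only 3 rows — (0,0,0), (1,0,1), (1,1,1). Writing each as a minterm (¬P·¬Q·¬R, P·¬Q·R, P·Q·R) and OR-ing them characterizes exactly where F=0, so F is the negation of that disjunction.

F(P, Q, R) = ((((P' · Q') · R') + ((P · Q') · R)) + ((P · Q) · R))'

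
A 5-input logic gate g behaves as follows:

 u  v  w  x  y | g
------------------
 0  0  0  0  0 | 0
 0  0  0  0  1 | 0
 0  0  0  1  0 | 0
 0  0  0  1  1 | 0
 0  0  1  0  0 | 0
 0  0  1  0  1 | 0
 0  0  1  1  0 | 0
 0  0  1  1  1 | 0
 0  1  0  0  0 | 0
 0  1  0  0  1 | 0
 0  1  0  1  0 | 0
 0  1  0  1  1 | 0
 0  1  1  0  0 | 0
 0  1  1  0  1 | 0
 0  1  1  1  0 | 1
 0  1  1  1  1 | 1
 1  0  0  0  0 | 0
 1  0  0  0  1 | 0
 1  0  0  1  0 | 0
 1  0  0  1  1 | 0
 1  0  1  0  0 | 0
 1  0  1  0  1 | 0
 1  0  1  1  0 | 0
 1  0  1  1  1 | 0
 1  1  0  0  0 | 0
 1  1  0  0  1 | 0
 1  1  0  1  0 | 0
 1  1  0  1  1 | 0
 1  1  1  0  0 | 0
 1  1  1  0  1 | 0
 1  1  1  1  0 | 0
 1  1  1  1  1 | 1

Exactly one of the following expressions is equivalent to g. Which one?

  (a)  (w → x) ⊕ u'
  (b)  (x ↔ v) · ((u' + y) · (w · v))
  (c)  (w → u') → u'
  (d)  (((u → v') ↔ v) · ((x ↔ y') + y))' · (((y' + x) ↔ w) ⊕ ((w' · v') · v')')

(a) disagrees with g on (0,0,1,0,0) (formula → 1, table → 0); rule it out.
(c) disagrees with g on (0,0,0,0,0) (formula → 1, table → 0); rule it out.
(d) disagrees with g on (0,0,0,0,1) (formula → 1, table → 0); rule it out.
(b) is the remaining candidate, and it agrees with g on all 32 inputs.

b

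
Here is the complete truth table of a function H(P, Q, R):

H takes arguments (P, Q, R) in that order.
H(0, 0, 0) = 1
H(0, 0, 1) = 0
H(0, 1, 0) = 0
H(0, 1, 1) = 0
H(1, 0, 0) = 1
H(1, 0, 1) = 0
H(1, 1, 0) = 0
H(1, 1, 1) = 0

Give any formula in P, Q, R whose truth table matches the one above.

H(P, Q, R) = ((P' · Q') · R') + ((P · Q') · R')

Collect the rows where H=1 — (0,0,0), (1,0,0) — and write one minterm per row: ¬P·¬Q·¬R, P·¬Q·¬R. Their union (logical OR) reproduces the table exactly.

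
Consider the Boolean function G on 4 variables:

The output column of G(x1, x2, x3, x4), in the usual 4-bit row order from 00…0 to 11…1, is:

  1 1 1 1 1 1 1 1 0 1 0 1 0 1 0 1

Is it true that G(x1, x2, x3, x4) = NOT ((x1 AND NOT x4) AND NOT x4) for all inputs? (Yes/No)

Yes

Check the formula against G row by row:
  x1=0, x2=0, x3=0, x4=0: formula gives 1, G = 1 ✓
  x1=0, x2=0, x3=0, x4=1: formula gives 1, G = 1 ✓
  x1=0, x2=0, x3=1, x4=0: formula gives 1, G = 1 ✓
  x1=0, x2=0, x3=1, x4=1: formula gives 1, G = 1 ✓
  … (the remaining 12 rows also agree.)
All 16 rows match — the expression computes G exactly.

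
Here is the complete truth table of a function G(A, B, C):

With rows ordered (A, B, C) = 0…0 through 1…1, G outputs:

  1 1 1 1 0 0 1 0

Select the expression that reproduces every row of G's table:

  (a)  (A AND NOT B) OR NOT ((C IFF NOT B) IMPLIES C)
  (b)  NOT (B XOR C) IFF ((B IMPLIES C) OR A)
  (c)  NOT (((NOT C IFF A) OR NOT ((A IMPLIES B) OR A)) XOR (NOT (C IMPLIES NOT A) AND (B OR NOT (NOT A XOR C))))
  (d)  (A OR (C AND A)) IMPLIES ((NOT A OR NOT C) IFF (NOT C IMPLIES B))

(a): at (0,0,0) it gives 0, but G = 1 — eliminated.
(b): at (0,0,1) it gives 0, but G = 1 — eliminated.
(c): at (0,0,1) it gives 0, but G = 1 — eliminated.
That leaves (d). Evaluating it on every row reproduces the table of G exactly.

d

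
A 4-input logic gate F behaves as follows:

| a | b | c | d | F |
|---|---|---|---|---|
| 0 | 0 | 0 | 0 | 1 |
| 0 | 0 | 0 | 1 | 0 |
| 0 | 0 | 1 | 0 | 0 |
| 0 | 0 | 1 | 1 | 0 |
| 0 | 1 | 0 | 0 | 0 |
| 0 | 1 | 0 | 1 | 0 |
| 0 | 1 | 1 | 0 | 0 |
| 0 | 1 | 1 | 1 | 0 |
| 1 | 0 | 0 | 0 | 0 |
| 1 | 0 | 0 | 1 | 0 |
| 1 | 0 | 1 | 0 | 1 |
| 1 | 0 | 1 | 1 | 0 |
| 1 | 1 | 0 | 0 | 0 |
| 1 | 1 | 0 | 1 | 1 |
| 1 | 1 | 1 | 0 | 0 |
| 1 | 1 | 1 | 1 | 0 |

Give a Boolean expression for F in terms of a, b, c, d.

F=1 on 3 inputs: (0,0,0,0), (1,0,1,0), (1,1,0,1). Reading each as a conjunction of literals (¬a·¬b·¬c·¬d, a·¬b·c·¬d, a·b·¬c·d) and taking the OR gives the canonical DNF.

F(a, b, c, d) = ((((not a and not b) and not c) and not d) or (((a and not b) and c) and not d)) or (((a and b) and not c) and d)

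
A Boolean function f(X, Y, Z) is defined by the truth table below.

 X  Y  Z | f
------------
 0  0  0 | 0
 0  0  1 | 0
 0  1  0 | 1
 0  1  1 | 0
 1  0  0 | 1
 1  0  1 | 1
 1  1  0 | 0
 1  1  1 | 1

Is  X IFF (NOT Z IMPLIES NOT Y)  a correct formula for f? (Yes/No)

Yes

Check the formula against f row by row:
  X=0, Y=0, Z=0: formula gives 0, f = 0 ✓
  X=0, Y=0, Z=1: formula gives 0, f = 0 ✓
  X=0, Y=1, Z=0: formula gives 1, f = 1 ✓
  X=0, Y=1, Z=1: formula gives 0, f = 0 ✓
  X=1, Y=0, Z=0: formula gives 1, f = 1 ✓
  …and likewise for the remaining 3 rows.
Every row agrees, so the formula is equivalent.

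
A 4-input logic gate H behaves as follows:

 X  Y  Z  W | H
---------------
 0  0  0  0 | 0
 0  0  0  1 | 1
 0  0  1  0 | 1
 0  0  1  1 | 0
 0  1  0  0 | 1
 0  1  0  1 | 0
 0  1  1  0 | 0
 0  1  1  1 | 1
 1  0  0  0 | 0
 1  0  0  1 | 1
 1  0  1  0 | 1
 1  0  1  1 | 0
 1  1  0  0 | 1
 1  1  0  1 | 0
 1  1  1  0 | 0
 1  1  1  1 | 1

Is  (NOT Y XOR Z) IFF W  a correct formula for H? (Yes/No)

Evaluate (NOT Y XOR Z) IFF W on each row and compare to H:
  X=0, Y=0, Z=0, W=0: formula gives 0, H = 0 ✓
  X=0, Y=0, Z=0, W=1: formula gives 1, H = 1 ✓
  X=0, Y=0, Z=1, W=0: formula gives 1, H = 1 ✓
  X=0, Y=0, Z=1, W=1: formula gives 0, H = 0 ✓
  … (the remaining 12 rows also agree.)
Every row agrees, so the formula is equivalent.

Yes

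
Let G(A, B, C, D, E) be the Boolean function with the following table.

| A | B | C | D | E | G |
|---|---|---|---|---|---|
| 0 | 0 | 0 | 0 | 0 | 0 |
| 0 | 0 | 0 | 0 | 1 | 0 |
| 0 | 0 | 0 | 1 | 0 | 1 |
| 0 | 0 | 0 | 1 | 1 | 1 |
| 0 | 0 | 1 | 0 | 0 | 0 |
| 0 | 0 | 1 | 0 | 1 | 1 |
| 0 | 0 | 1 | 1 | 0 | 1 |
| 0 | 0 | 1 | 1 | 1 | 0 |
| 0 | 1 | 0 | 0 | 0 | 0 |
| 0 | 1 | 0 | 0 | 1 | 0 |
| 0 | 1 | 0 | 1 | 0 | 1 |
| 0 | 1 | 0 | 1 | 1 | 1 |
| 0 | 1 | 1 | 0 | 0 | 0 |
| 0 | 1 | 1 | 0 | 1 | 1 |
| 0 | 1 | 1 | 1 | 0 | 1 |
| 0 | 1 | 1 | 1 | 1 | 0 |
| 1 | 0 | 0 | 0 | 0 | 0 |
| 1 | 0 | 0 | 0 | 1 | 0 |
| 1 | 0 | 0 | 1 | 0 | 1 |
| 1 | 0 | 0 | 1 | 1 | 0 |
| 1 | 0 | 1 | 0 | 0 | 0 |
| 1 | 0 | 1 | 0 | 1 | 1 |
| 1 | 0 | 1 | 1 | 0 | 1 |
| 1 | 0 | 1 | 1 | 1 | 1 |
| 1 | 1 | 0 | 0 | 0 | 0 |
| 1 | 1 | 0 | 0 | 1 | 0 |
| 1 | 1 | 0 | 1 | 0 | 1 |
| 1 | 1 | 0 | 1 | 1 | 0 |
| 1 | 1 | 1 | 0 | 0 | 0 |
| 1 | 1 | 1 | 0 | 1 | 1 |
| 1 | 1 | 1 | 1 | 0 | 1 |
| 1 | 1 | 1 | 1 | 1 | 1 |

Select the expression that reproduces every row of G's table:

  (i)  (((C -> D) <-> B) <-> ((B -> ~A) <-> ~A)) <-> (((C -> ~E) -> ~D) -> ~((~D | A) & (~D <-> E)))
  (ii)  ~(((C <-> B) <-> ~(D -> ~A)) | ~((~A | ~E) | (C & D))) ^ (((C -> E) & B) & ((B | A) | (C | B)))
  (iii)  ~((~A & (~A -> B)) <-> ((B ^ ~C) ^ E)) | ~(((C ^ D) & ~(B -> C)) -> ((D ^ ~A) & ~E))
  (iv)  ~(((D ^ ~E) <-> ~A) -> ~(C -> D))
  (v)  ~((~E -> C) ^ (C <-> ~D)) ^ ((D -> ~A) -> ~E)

v

(i): at (0,0,0,0,1) it gives 1, but G = 0 — eliminated.
(ii): at (0,0,0,0,0) it gives 1, but G = 0 — eliminated.
(iii): at (0,0,0,0,0) it gives 1, but G = 0 — eliminated.
(iv): at (0,0,0,0,0) it gives 1, but G = 0 — eliminated.
(v) is the remaining candidate, and it agrees with G on all 32 inputs.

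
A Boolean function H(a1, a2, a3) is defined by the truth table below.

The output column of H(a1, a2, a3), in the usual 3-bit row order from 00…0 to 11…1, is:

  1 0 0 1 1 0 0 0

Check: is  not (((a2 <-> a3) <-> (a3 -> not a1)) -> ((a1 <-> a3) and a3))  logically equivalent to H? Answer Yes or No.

Evaluate not (((a2 <-> a3) <-> (a3 -> not a1)) -> ((a1 <-> a3) and a3)) on each row and compare to H:
  a1=0, a2=0, a3=0: formula gives 1, H = 1 ✓
  a1=0, a2=0, a3=1: formula gives 0, H = 0 ✓
  a1=0, a2=1, a3=0: formula gives 0, H = 0 ✓
  a1=0, a2=1, a3=1: formula gives 1, H = 1 ✓
  a1=1, a2=0, a3=0: formula gives 1, H = 1 ✓
  …and likewise for the remaining 3 rows.
Every row agrees, so the formula is equivalent.

Yes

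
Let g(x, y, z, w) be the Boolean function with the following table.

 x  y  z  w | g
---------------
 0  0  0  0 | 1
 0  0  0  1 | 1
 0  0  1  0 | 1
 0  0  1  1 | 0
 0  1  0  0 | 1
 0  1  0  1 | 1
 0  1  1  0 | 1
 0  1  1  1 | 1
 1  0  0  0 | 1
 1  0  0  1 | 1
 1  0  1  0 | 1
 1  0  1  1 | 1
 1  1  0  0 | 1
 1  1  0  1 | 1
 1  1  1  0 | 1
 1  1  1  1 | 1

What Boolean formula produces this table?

g is 0 on exactly one input, (0,0,1,1), whose minterm is ¬x·¬y·z·w. So g is the negation of that single conjunction.

g(x, y, z, w) = ¬(((¬x ∧ ¬y) ∧ z) ∧ w)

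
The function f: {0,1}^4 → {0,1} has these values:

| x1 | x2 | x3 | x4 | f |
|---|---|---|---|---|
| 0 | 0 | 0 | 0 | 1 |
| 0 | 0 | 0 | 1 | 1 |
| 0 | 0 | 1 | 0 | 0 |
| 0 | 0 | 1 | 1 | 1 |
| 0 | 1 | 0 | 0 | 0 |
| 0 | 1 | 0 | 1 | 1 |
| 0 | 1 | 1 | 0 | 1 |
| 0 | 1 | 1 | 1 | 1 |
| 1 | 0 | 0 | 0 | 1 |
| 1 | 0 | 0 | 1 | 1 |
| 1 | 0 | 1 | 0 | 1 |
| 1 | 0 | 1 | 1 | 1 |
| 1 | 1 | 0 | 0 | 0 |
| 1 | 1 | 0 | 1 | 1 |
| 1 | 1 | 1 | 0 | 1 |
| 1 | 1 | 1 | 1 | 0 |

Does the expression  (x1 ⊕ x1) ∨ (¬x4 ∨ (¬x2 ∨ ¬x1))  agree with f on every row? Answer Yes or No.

Test each input against both f and the formula:
  x1=0, x2=0, x3=0, x4=0: formula gives 1, f = 1 ✓
  x1=0, x2=0, x3=0, x4=1: formula gives 1, f = 1 ✓
  x1=0, x2=0, x3=1, x4=0: formula gives 1, but f = 0 ✗
Row (0,0,1,0) is a counterexample, so the formula is not equivalent to f.

No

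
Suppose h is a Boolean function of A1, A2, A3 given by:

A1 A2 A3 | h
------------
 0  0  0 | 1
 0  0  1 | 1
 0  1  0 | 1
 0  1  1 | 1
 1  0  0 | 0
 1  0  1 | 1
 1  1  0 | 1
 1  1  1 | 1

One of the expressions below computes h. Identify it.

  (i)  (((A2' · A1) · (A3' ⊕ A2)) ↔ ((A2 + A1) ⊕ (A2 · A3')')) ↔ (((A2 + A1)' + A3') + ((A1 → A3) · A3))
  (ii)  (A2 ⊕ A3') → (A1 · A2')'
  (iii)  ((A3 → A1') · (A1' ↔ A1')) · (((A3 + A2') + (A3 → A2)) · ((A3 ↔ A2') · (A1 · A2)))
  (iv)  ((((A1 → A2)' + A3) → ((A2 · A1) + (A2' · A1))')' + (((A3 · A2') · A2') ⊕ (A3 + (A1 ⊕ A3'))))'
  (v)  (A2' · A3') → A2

ii

(i) fails at (0,0,0): the formula yields 0, h is 1.
(iii) fails at (0,0,0): the formula yields 0, h is 1.
(iv) fails at (0,0,0): the formula yields 0, h is 1.
(v) fails at (0,0,0): the formula yields 0, h is 1.
Only (ii) survives; checking it on all 8 rows confirms it matches h.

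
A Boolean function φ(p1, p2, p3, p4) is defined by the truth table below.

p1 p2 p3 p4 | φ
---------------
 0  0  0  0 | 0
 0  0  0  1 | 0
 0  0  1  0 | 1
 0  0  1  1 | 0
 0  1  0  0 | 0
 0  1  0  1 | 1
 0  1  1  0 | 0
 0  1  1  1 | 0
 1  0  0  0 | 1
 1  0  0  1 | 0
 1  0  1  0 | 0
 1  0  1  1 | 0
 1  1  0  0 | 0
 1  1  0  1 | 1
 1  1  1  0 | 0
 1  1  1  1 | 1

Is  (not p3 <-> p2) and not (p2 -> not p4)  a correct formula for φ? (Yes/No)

Evaluate (not p3 <-> p2) and not (p2 -> not p4) on each row and compare to φ:
  p1=0, p2=0, p3=0, p4=0: formula gives 0, φ = 0 ✓
  p1=0, p2=0, p3=0, p4=1: formula gives 0, φ = 0 ✓
  p1=0, p2=0, p3=1, p4=0: formula gives 0, but φ = 1 ✗
Since they disagree at (0,0,1,0), the expression is not a correct formula for φ.

No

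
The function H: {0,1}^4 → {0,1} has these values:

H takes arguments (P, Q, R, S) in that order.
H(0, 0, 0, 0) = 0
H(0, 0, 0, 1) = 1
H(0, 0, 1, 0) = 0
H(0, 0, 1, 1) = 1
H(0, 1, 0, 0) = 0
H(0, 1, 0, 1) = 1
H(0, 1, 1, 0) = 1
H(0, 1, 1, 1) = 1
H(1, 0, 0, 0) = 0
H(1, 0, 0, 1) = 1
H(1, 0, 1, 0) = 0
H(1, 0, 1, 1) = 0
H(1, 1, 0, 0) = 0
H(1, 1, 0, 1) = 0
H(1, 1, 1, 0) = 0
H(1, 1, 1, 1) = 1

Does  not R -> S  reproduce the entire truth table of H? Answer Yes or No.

No

Evaluate not R -> S on each row and compare to H:
  P=0, Q=0, R=0, S=0: formula gives 0, H = 0 ✓
  P=0, Q=0, R=0, S=1: formula gives 1, H = 1 ✓
  P=0, Q=0, R=1, S=0: formula gives 1, but H = 0 ✗
A single disagreement suffices: at (0,0,1,0) they differ, so the formula does not compute H.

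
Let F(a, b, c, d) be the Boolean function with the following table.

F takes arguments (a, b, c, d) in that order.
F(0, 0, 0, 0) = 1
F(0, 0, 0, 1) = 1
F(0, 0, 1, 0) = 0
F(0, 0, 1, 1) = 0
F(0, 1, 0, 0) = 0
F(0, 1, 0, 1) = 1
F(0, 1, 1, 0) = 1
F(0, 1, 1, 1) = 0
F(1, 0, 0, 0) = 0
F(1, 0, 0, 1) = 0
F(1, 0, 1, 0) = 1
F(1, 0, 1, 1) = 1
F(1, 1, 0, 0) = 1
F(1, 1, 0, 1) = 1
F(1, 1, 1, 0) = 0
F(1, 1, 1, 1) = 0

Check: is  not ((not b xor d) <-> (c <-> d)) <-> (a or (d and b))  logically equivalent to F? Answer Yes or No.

Check the formula against F row by row:
  a=0, b=0, c=0, d=0: formula gives 1, F = 1 ✓
  a=0, b=0, c=0, d=1: formula gives 1, F = 1 ✓
  a=0, b=0, c=1, d=0: formula gives 0, F = 0 ✓
  a=0, b=0, c=1, d=1: formula gives 0, F = 0 ✓
  …and likewise for the remaining 12 rows.
All 16 rows match — the expression computes F exactly.

Yes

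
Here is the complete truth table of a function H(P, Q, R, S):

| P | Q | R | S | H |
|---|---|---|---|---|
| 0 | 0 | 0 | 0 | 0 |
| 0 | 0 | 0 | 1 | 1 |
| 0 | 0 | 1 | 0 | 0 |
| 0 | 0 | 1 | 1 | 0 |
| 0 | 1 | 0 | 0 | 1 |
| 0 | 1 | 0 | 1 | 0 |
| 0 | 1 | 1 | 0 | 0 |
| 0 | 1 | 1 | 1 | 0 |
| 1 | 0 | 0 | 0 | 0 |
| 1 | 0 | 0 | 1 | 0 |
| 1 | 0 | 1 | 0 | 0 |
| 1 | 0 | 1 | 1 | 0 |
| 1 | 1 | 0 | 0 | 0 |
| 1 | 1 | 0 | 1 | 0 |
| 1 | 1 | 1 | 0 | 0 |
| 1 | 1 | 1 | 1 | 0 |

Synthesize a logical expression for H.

Collect the rows where H=1 — (0,0,0,1), (0,1,0,0) — and write one minterm per row: ¬P·¬Q·¬R·S, ¬P·Q·¬R·¬S. Their union (logical OR) reproduces the table exactly.

H(P, Q, R, S) = (((~P & ~Q) & ~R) & S) | (((~P & Q) & ~R) & ~S)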